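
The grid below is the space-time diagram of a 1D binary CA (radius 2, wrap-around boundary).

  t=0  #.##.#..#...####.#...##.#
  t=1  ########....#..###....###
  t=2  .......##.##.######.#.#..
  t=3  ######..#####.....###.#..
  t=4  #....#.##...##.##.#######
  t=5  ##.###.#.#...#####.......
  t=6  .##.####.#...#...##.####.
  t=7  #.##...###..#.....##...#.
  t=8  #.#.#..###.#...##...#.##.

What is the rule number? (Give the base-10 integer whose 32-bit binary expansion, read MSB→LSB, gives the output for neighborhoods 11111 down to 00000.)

  [31] ##### => .  t=1,i=0
  [30] ####. => .  t=0,i=14
  [29] ###.# => #  t=0,i=15
  [28] ###.. => #  t=1,i=7
  [27] ##.## => #  t=0,i=1
  [26] ##.#. => #  t=0,i=4
  [25] ##..# => .  t=3,i=6
  [24] ##... => #  t=1,i=8
  [23] #.### => .  t=2,i=13
  [22] #.##. => #  t=0,i=2
  [21] #.#.# => #  t=2,i=20
  [20] #.#.. => #  t=0,i=5
  [19] #..## => #  t=1,i=14
  [18] #..#. => #  t=0,i=7
  [17] #...# => .  t=0,i=10
  [16] #.... => .  t=1,i=9
  [15] .#### => .  t=0,i=13
  [14] .###. => #  t=1,i=16
  [13] .##.# => #  t=0,i=0
  [12] .##.. => .  t=4,i=8
  [11] .#.## => .  t=4,i=6
  [10] .#.#. => .  t=2,i=21
  [9] .#..# => #  t=0,i=6
  [8] .#... => .  t=0,i=9
  [7] ..### => #  t=0,i=12
  [6] ..##. => .  t=0,i=21
  [5] ..#.# => #  t=4,i=5
  [4] ..#.. => .  t=0,i=8
  [3] ...## => .  t=0,i=11
  [2] ...#. => #  t=1,i=11
  [1] ....# => #  t=1,i=10
  [0] ..... => #  t=2,i=0
  bits 00111101011111000110001010100111 = 1031561895

1031561895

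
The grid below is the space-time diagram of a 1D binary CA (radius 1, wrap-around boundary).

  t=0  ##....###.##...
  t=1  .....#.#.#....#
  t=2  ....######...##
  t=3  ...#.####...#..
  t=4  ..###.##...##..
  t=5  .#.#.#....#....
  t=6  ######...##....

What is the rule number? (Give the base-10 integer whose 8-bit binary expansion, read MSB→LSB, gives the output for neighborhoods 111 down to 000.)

166

  nb ###: next=#  (t=0,i=7, bit7=1)
  nb ##.: next=.  (t=0,i=1, bit6=0)
  nb #.#: next=#  (t=0,i=9, bit5=1)
  nb #..: next=.  (t=0,i=2, bit4=0)
  nb .##: next=.  (t=0,i=0, bit3=0)
  nb .#.: next=#  (t=1,i=5, bit2=1)
  nb ..#: next=#  (t=0,i=5, bit1=1)
  nb ...: next=.  (t=0,i=3, bit0=0)
  bits 10100110 = 166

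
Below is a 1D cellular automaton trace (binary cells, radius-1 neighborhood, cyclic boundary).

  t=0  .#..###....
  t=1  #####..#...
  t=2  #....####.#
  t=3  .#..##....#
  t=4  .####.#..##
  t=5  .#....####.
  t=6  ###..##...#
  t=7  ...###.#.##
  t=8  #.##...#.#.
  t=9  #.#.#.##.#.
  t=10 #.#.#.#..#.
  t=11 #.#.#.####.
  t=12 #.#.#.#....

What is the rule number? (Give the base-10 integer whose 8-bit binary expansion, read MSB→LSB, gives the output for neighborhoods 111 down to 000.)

30

  [7] ### => .  t=0,i=5
  [6] ##. => .  t=0,i=6
  [5] #.# => .  t=2,i=9
  [4] #.. => #  t=0,i=2
  [3] .## => #  t=0,i=4
  [2] .#. => #  t=0,i=1
  [1] ..# => #  t=0,i=0
  [0] ... => .  t=0,i=8
  bits 00011110 = 30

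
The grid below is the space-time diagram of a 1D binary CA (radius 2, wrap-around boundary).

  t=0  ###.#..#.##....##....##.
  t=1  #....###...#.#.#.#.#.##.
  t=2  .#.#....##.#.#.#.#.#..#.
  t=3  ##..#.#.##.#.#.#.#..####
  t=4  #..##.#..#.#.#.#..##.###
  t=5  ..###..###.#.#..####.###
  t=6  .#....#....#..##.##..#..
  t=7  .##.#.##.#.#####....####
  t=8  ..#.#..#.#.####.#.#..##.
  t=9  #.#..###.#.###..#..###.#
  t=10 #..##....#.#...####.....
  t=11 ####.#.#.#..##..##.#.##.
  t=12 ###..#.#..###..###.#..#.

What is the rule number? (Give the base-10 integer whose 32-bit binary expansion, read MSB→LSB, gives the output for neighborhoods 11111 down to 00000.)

  [31] ##### => #  t=3,i=22
  [30] ####. => #  t=3,i=0
  [29] ###.# => .  t=0,i=2
  [28] ###.. => .  t=1,i=7
  [27] ##.## => .  t=0,i=23
  [26] ##.#. => .  t=0,i=3
  [25] ##..# => .  t=3,i=2
  [24] ##... => #  t=0,i=11
  [23] #.### => #  t=0,i=0
  [22] #.##. => .  t=0,i=9
  [21] #.#.# => #  t=1,i=13
  [20] #.#.. => .  t=0,i=4
  [19] #..## => #  t=3,i=19
  [18] #..#. => #  t=0,i=6
  [17] #...# => #  t=1,i=9
  [16] #.... => .  t=0,i=12
  [15] .#### => #  t=3,i=21
  [14] .###. => .  t=0,i=1
  [13] .##.# => #  t=0,i=22
  [12] .##.. => .  t=0,i=10
  [11] .#.## => .  t=0,i=8
  [10] .#.#. => .  t=1,i=12
  [9] .#..# => #  t=0,i=5
  [8] .#... => #  t=1,i=1
  [7] ..### => .  t=1,i=5
  [6] ..##. => #  t=0,i=15
  [5] ..#.# => #  t=0,i=7
  [4] ..#.. => #  t=2,i=22
  [3] ...## => .  t=0,i=14
  [2] ...#. => .  t=1,i=10
  [1] ....# => #  t=0,i=13
  [0] ..... => #  t=10,i=21
  bits 11000001101011101010001101110011 = 3249447795

3249447795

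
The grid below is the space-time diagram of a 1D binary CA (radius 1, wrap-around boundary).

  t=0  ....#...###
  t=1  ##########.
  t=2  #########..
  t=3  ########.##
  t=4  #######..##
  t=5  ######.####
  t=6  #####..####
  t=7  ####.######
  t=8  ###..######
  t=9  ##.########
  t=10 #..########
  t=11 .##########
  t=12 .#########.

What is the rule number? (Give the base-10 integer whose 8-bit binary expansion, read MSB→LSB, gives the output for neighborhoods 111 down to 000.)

159

  nb ###: next=#  (t=0,i=9, bit7=1)
  nb ##.: next=.  (t=0,i=10, bit6=0)
  nb #.#: next=.  (t=1,i=10, bit5=0)
  nb #..: next=#  (t=0,i=0, bit4=1)
  nb .##: next=#  (t=0,i=8, bit3=1)
  nb .#.: next=#  (t=0,i=4, bit2=1)
  nb ..#: next=#  (t=0,i=3, bit1=1)
  nb ...: next=#  (t=0,i=1, bit0=1)
  bits 10011111 = 159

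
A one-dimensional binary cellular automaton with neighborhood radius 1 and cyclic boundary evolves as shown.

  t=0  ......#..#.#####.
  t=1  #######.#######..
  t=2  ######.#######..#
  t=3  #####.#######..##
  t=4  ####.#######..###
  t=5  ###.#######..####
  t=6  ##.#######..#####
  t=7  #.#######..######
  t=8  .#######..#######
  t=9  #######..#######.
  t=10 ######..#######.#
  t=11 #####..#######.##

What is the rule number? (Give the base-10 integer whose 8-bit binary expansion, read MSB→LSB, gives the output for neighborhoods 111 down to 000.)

175

  [7] ### => #  t=0,i=12
  [6] ##. => .  t=0,i=15
  [5] #.# => #  t=0,i=10
  [4] #.. => .  t=0,i=7
  [3] .## => #  t=0,i=11
  [2] .#. => #  t=0,i=6
  [1] ..# => #  t=0,i=5
  [0] ... => #  t=0,i=0
  bits 10101111 = 175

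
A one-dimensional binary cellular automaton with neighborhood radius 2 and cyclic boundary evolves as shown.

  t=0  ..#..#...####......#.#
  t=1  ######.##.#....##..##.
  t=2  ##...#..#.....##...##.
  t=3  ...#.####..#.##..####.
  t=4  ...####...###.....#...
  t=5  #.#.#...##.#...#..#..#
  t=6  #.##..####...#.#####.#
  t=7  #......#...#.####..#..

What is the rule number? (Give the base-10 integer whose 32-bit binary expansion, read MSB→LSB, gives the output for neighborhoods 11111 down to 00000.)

547810937

  #####|.  b31=0 t=1,i=2
  ####.|.  b30=0 t=0,i=11
  ###.#|#  b29=1 t=1,i=5
  ###..|.  b28=0 t=0,i=12
  ##.##|.  b27=0 t=1,i=6
  ##.#.|.  b26=0 t=1,i=9
  ##..#|.  b25=0 t=1,i=17
  ##...|.  b24=0 t=0,i=13
  #.###|#  b23=1 t=1,i=0
  #.##.|.  b22=0 t=1,i=7
  #.#.#|#  b21=1 t=5,i=2
  #.#..|.  b20=0 t=0,i=21
  #..##|.  b19=0 t=1,i=18
  #..#.|#  b18=1 t=0,i=1
  #...#|#  b17=1 t=0,i=7
  #....|.  b16=0 t=0,i=14
  .####|#  b15=1 t=0,i=10
  .###.|#  b14=1 t=4,i=11
  .##.#|#  b13=1 t=1,i=8
  .##..|.  b12=0 t=1,i=16
  .#.##|#  b11=1 t=3,i=4
  .#.#.|#  b10=1 t=0,i=20
  .#..#|#  b9=1 t=0,i=0
  .#...|.  b8=0 t=0,i=6
  ..###|.  b7=0 t=0,i=9
  ..##.|#  b6=1 t=1,i=15
  ..#.#|#  b5=1 t=0,i=19
  ..#..|#  b4=1 t=0,i=2
  ...##|#  b3=1 t=0,i=8
  ...#.|.  b2=0 t=0,i=18
  ....#|.  b1=0 t=0,i=17
  .....|#  b0=1 t=0,i=15
  bits 00100000101001101110111001111001 = 547810937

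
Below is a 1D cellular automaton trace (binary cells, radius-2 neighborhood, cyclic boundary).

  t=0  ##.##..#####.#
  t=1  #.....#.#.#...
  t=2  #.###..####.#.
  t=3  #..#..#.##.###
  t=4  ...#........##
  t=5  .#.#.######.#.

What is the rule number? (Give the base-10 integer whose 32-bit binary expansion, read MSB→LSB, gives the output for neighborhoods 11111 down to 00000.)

  [31] ##### => .  t=0,i=9
  [30] ####. => #  t=0,i=10
  [29] ###.# => .  t=0,i=1
  [28] ###.. => .  t=2,i=4
  [27] ##.## => .  t=0,i=2
  [26] ##.#. => #  t=2,i=11
  [25] ##..# => .  t=0,i=5
  [24] ##... => .  t=4,i=0
  [23] #.### => .  t=0,i=13
  [22] #.##. => .  t=0,i=3
  [21] #.#.# => #  t=1,i=8
  [20] #.#.. => #  t=1,i=10
  [19] #..## => #  t=0,i=6
  [18] #..#. => .  t=3,i=2
  [17] #...# => #  t=1,i=12
  [16] #.... => #  t=1,i=2
  [15] .#### => #  t=0,i=8
  [14] .###. => #  t=0,i=0
  [13] .##.# => .  t=3,i=9
  [12] .##.. => .  t=0,i=4
  [11] .#.## => .  t=2,i=1
  [10] .#.#. => #  t=1,i=7
  [9] .#..# => .  t=3,i=4
  [8] .#... => .  t=1,i=1
  [7] ..### => .  t=0,i=7
  [6] ..##. => #  t=4,i=12
  [5] ..#.# => .  t=1,i=6
  [4] ..#.. => #  t=1,i=0
  [3] ...## => .  t=4,i=11
  [2] ...#. => .  t=1,i=5
  [1] ....# => #  t=1,i=4
  [0] ..... => #  t=1,i=3
  bits 01000100001110111100010001010011 = 1144767571

1144767571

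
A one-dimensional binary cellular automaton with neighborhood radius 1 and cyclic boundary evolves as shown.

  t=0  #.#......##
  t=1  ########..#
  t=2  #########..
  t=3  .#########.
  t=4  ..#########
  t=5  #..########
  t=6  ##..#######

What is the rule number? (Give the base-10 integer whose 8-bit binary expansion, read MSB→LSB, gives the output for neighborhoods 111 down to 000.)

  nb ###: next=#  (t=0,i=10, bit7=1)
  nb ##.: next=#  (t=0,i=0, bit6=1)
  nb #.#: next=#  (t=0,i=1, bit5=1)
  nb #..: next=#  (t=0,i=3, bit4=1)
  nb .##: next=.  (t=0,i=9, bit3=0)
  nb .#.: next=#  (t=0,i=2, bit2=1)
  nb ..#: next=.  (t=0,i=8, bit1=0)
  nb ...: next=#  (t=0,i=4, bit0=1)
  bits 11110101 = 245

245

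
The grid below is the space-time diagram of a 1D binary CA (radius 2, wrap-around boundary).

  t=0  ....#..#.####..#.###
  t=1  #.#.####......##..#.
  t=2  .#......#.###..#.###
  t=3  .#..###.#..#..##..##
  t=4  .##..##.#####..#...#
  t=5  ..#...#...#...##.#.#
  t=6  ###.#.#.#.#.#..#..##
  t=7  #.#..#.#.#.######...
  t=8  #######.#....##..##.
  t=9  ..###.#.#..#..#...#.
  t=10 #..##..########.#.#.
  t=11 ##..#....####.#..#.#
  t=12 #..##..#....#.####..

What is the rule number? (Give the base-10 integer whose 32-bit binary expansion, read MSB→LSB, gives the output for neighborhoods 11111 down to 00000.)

2702603827

  nb #####: next=#  (t=4,i=10, bit31=1)
  nb ####.: next=.  (t=0,i=11, bit30=0)
  nb ###.#: next=#  (t=2,i=19, bit29=1)
  nb ###..: next=.  (t=0,i=12, bit28=0)
  nb ##.##: next=.  (t=4,i=7, bit27=0)
  nb ##.#.: next=.  (t=2,i=0, bit26=0)
  nb ##..#: next=.  (t=0,i=13, bit25=0)
  nb ##...: next=#  (t=0,i=0, bit24=1)
  nb #.###: next=.  (t=0,i=9, bit23=0)
  nb #.##.: next=.  (t=4,i=1, bit22=0)
  nb #.#.#: next=.  (t=1,i=0, bit21=0)
  nb #.#..: next=#  (t=2,i=1, bit20=1)
  nb #..##: next=.  (t=3,i=3, bit19=0)
  nb #..#.: next=#  (t=0,i=6, bit18=1)
  nb #...#: next=#  (t=4,i=17, bit17=1)
  nb #....: next=.  (t=0,i=1, bit16=0)
  nb .####: next=.  (t=0,i=10, bit15=0)
  nb .###.: next=#  (t=0,i=18, bit14=1)
  nb .##.#: next=#  (t=3,i=19, bit13=1)
  nb .##..: next=#  (t=1,i=15, bit12=1)
  nb .#.##: next=.  (t=0,i=8, bit11=0)
  nb .#.#.: next=#  (t=1,i=1, bit10=1)
  nb .#..#: next=#  (t=0,i=5, bit9=1)
  nb .#...: next=.  (t=2,i=2, bit8=0)
  nb ..###: next=.  (t=3,i=4, bit7=0)
  nb ..##.: next=.  (t=1,i=14, bit6=0)
  nb ..#.#: next=#  (t=0,i=7, bit5=1)
  nb ..#..: next=#  (t=0,i=4, bit4=1)
  nb ...##: next=.  (t=1,i=13, bit3=0)
  nb ...#.: next=.  (t=0,i=3, bit2=0)
  nb ....#: next=#  (t=0,i=2, bit1=1)
  nb .....: next=#  (t=1,i=10, bit0=1)
  bits 10100001000101100111011000110011 = 2702603827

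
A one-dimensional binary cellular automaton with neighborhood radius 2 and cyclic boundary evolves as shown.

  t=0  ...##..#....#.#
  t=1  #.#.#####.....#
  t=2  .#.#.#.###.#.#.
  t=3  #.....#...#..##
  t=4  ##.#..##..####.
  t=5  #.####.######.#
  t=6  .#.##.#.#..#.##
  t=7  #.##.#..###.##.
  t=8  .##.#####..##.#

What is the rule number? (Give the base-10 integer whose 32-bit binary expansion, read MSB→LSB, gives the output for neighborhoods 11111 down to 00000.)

1599904665

  ##### -> .   bit 31 = 0  t=1,i=6
  ####. -> #   bit 30 = 1  t=1,i=7
  ###.# -> .   bit 29 = 0  t=2,i=9
  ###.. -> #   bit 28 = 1  t=1,i=8
  ##.## -> #   bit 27 = 1  t=4,i=14
  ##.#. -> #   bit 26 = 1  t=1,i=1
  ##..# -> #   bit 25 = 1  t=0,i=5
  ##... -> #   bit 24 = 1  t=1,i=9
  #.### -> .   bit 23 = 0  t=1,i=4
  #.##. -> #   bit 22 = 1  t=4,i=0
  #.#.# -> .   bit 21 = 0  t=1,i=2
  #.#.. -> #   bit 20 = 1  t=0,i=14
  #..## -> #   bit 19 = 1  t=3,i=12
  #..#. -> #   bit 18 = 1  t=0,i=6
  #...# -> .   bit 17 = 0  t=0,i=1
  #.... -> .   bit 16 = 0  t=0,i=9
  .#### -> #   bit 15 = 1  t=1,i=5
  .###. -> .   bit 14 = 0  t=2,i=8
  .##.# -> .   bit 13 = 0  t=1,i=0
  .##.. -> #   bit 12 = 1  t=0,i=4
  .#.## -> #   bit 11 = 1  t=1,i=3
  .#.#. -> .   bit 10 = 0  t=0,i=13
  .#..# -> #   bit 9 = 1  t=2,i=14
  .#... -> #   bit 8 = 1  t=0,i=0
  ..### -> #   bit 7 = 1  t=3,i=13
  ..##. -> .   bit 6 = 0  t=0,i=3
  ..#.# -> .   bit 5 = 0  t=0,i=12
  ..#.. -> #   bit 4 = 1  t=0,i=7
  ...## -> #   bit 3 = 1  t=0,i=2
  ...#. -> .   bit 2 = 0  t=0,i=11
  ....# -> .   bit 1 = 0  t=0,i=10
  ..... -> #   bit 0 = 1  t=1,i=11
  bits 01011111010111001001101110011001 = 1599904665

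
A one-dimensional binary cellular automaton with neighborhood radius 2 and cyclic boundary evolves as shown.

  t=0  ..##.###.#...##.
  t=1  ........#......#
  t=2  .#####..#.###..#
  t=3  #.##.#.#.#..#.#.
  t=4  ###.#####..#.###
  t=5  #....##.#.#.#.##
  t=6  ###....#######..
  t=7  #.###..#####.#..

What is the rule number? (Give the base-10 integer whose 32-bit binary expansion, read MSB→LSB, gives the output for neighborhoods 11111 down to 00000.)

2506460305

  #####|#  b31=1 t=2,i=3
  ####.|.  b30=0 t=2,i=4
  ###.#|.  b29=0 t=0,i=7
  ###..|#  b28=1 t=2,i=5
  ##.##|.  b27=0 t=0,i=4
  ##.#.|#  b26=1 t=0,i=8
  ##..#|.  b25=0 t=2,i=6
  ##...|#  b24=1 t=0,i=15
  #.###|.  b23=0 t=0,i=5
  #.##.|#  b22=1 t=3,i=2
  #.#.#|#  b21=1 t=3,i=0
  #.#..|.  b20=0 t=0,i=9
  #..##|.  b19=0 t=6,i=15
  #..#.|#  b18=1 t=2,i=7
  #...#|.  b17=0 t=0,i=0
  #....|#  b16=1 t=1,i=1
  .####|#  b15=1 t=2,i=2
  .###.|.  b14=0 t=0,i=6
  .##.#|.  b13=0 t=0,i=3
  .##..|.  b12=0 t=0,i=14
  .#.##|#  b11=1 t=2,i=0
  .#.#.|#  b10=1 t=3,i=6
  .#..#|.  b9=0 t=3,i=10
  .#...|.  b8=0 t=0,i=10
  ..###|#  b7=1 t=6,i=0
  ..##.|.  b6=0 t=0,i=2
  ..#.#|.  b5=0 t=2,i=8
  ..#..|#  b4=1 t=1,i=8
  ...##|.  b3=0 t=0,i=1
  ...#.|.  b2=0 t=1,i=7
  ....#|.  b1=0 t=1,i=6
  .....|#  b0=1 t=1,i=2
  bits 10010101011001011000110010010001 = 2506460305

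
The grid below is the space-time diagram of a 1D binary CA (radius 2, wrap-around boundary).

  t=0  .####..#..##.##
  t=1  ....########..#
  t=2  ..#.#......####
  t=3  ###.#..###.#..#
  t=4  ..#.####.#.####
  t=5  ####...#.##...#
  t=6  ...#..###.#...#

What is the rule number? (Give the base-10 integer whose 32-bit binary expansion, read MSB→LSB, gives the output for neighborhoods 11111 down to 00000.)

  [31] ##### => .  t=1,i=6
  [30] ####. => .  t=0,i=3
  [29] ###.# => #  t=3,i=2
  [28] ###.. => #  t=0,i=4
  [27] ##.## => .  t=0,i=0
  [26] ##.#. => .  t=3,i=3
  [25] ##..# => #  t=0,i=5
  [24] ##... => .  t=5,i=4
  [23] #.### => .  t=0,i=1
  [22] #.##. => .  t=0,i=13
  [21] #.#.# => #  t=4,i=9
  [20] #.#.. => #  t=2,i=4
  [19] #..## => #  t=0,i=9
  [18] #..#. => #  t=0,i=6
  [17] #...# => .  t=5,i=5
  [16] #.... => .  t=1,i=1
  [15] .#### => .  t=0,i=2
  [14] .###. => .  t=3,i=8
  [13] .##.# => #  t=0,i=11
  [12] .##.. => #  t=5,i=10
  [11] .#.## => #  t=4,i=3
  [10] .#.#. => .  t=2,i=3
  [9] .#..# => #  t=0,i=8
  [8] .#... => .  t=1,i=0
  [7] ..### => #  t=1,i=4
  [6] ..##. => #  t=0,i=10
  [5] ..#.# => #  t=2,i=2
  [4] ..#.. => #  t=0,i=7
  [3] ...## => .  t=1,i=3
  [2] ...#. => #  t=5,i=6
  [1] ....# => #  t=1,i=2
  [0] ..... => #  t=2,i=7
  bits 00110010001111000011101011110111 = 842808055

842808055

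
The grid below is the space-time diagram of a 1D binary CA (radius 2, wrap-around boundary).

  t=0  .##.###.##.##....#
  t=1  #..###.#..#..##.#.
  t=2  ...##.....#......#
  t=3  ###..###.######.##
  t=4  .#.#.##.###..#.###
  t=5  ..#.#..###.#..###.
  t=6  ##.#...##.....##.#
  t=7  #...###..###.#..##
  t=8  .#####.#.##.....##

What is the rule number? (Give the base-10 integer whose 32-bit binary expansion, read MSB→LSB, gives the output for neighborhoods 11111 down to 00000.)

  nb #####: next=.  (t=3,i=0, bit31=0)
  nb ####.: next=#  (t=3,i=1, bit30=1)
  nb ###.#: next=.  (t=0,i=6, bit29=0)
  nb ###..: next=.  (t=3,i=2, bit28=0)
  nb ##.##: next=#  (t=0,i=3, bit27=1)
  nb ##.#.: next=.  (t=1,i=6, bit26=0)
  nb ##..#: next=#  (t=3,i=3, bit25=1)
  nb ##...: next=#  (t=0,i=13, bit24=1)
  nb #.###: next=#  (t=0,i=4, bit23=1)
  nb #.##.: next=.  (t=0,i=1, bit22=0)
  nb #.#.#: next=.  (t=1,i=16, bit21=0)
  nb #.#..: next=.  (t=1,i=0, bit20=0)
  nb #..##: next=.  (t=1,i=2, bit19=0)
  nb #..#.: next=.  (t=1,i=9, bit18=0)
  nb #...#: next=#  (t=2,i=1, bit17=1)
  nb #....: next=#  (t=0,i=14, bit16=1)
  nb .####: next=#  (t=3,i=10, bit15=1)
  nb .###.: next=#  (t=0,i=5, bit14=1)
  nb .##.#: next=.  (t=0,i=2, bit13=0)
  nb .##..: next=.  (t=0,i=12, bit12=0)
  nb .#.##: next=#  (t=0,i=0, bit11=1)
  nb .#.#.: next=#  (t=1,i=17, bit10=1)
  nb .#..#: next=.  (t=1,i=1, bit9=0)
  nb .#...: next=#  (t=2,i=0, bit8=1)
  nb ..###: next=#  (t=1,i=3, bit7=1)
  nb ..##.: next=.  (t=1,i=13, bit6=0)
  nb ..#.#: next=.  (t=0,i=17, bit5=0)
  nb ..#..: next=#  (t=1,i=10, bit4=1)
  nb ...##: next=#  (t=2,i=2, bit3=1)
  nb ...#.: next=#  (t=0,i=16, bit2=1)
  nb ....#: next=.  (t=0,i=15, bit1=0)
  nb .....: next=#  (t=2,i=7, bit0=1)
  bits 01001011100000111100110110011101 = 1266929053

1266929053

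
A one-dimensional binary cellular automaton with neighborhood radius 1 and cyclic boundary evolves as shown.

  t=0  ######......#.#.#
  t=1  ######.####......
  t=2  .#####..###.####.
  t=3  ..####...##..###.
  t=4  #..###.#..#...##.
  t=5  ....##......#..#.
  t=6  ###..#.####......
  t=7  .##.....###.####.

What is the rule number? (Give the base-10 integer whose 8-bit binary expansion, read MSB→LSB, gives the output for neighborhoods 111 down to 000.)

  ###|#  b7=1 t=0,i=0
  ##.|#  b6=1 t=0,i=5
  #.#|.  b5=0 t=0,i=13
  #..|.  b4=0 t=0,i=6
  .##|.  b3=0 t=0,i=16
  .#.|.  b2=0 t=0,i=12
  ..#|.  b1=0 t=0,i=11
  ...|#  b0=1 t=0,i=7
  bits 11000001 = 193

193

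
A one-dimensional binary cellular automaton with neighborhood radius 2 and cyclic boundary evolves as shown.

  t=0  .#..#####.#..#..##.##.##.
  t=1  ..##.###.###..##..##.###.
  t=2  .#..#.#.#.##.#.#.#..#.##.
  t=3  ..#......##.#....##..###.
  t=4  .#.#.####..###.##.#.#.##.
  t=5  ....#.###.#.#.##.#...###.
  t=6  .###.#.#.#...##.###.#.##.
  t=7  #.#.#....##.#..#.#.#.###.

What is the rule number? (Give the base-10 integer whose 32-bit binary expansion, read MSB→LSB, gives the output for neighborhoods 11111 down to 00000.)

3696810767

  nb #####: next=#  (t=0,i=6, bit31=1)
  nb ####.: next=#  (t=0,i=7, bit30=1)
  nb ###.#: next=.  (t=0,i=8, bit29=0)
  nb ###..: next=#  (t=1,i=11, bit28=1)
  nb ##.##: next=#  (t=0,i=18, bit27=1)
  nb ##.#.: next=#  (t=0,i=9, bit26=1)
  nb ##..#: next=.  (t=0,i=24, bit25=0)
  nb ##...: next=.  (t=1,i=24, bit24=0)
  nb #.###: next=.  (t=1,i=5, bit23=0)
  nb #.##.: next=#  (t=0,i=19, bit22=1)
  nb #.#.#: next=.  (t=2,i=6, bit21=0)
  nb #.#..: next=#  (t=0,i=10, bit20=1)
  nb #..##: next=#  (t=0,i=3, bit19=1)
  nb #..#.: next=.  (t=0,i=0, bit18=0)
  nb #...#: next=.  (t=1,i=0, bit17=0)
  nb #....: next=.  (t=3,i=4, bit16=0)
  nb .####: next=#  (t=0,i=5, bit15=1)
  nb .###.: next=#  (t=1,i=6, bit14=1)
  nb .##.#: next=.  (t=0,i=17, bit13=0)
  nb .##..: next=#  (t=0,i=23, bit12=1)
  nb .#.##: next=#  (t=2,i=9, bit11=1)
  nb .#.#.: next=.  (t=2,i=5, bit10=0)
  nb .#..#: next=#  (t=0,i=2, bit9=1)
  nb .#...: next=#  (t=3,i=3, bit8=1)
  nb ..###: next=.  (t=0,i=4, bit7=0)
  nb ..##.: next=.  (t=0,i=16, bit6=0)
  nb ..#.#: next=.  (t=2,i=4, bit5=0)
  nb ..#..: next=.  (t=0,i=1, bit4=0)
  nb ...##: next=#  (t=1,i=1, bit3=1)
  nb ...#.: next=#  (t=3,i=1, bit2=1)
  nb ....#: next=#  (t=3,i=7, bit1=1)
  nb .....: next=#  (t=3,i=5, bit0=1)
  bits 11011100010110001101101100001111 = 3696810767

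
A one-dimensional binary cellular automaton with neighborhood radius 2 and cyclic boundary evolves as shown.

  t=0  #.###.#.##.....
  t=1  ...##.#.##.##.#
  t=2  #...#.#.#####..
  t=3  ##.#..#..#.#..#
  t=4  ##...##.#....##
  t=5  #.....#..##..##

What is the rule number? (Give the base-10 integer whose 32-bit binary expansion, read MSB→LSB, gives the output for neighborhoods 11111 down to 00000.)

1752035733

  nb #####: next=.  (t=2,i=10, bit31=0)
  nb ####.: next=#  (t=2,i=11, bit30=1)
  nb ###.#: next=#  (t=0,i=4, bit29=1)
  nb ###..: next=.  (t=2,i=12, bit28=0)
  nb ##.##: next=#  (t=1,i=10, bit27=1)
  nb ##.#.: next=.  (t=0,i=5, bit26=0)
  nb ##..#: next=.  (t=2,i=13, bit25=0)
  nb ##...: next=.  (t=0,i=10, bit24=0)
  nb #.###: next=.  (t=0,i=2, bit23=0)
  nb #.##.: next=#  (t=0,i=8, bit22=1)
  nb #.#.#: next=#  (t=0,i=6, bit21=1)
  nb #.#..: next=.  (t=1,i=14, bit20=0)
  nb #..##: next=#  (t=3,i=13, bit19=1)
  nb #..#.: next=#  (t=2,i=14, bit18=1)
  nb #...#: next=.  (t=1,i=1, bit17=0)
  nb #....: next=#  (t=0,i=11, bit16=1)
  nb .####: next=#  (t=2,i=9, bit15=1)
  nb .###.: next=#  (t=0,i=3, bit14=1)
  nb .##.#: next=#  (t=1,i=4, bit13=1)
  nb .##..: next=#  (t=0,i=9, bit12=1)
  nb .#.##: next=.  (t=0,i=1, bit11=0)
  nb .#.#.: next=.  (t=2,i=5, bit10=0)
  nb .#..#: next=.  (t=3,i=4, bit9=0)
  nb .#...: next=#  (t=1,i=0, bit8=1)
  nb ..###: next=#  (t=3,i=14, bit7=1)
  nb ..##.: next=.  (t=1,i=3, bit6=0)
  nb ..#.#: next=.  (t=0,i=0, bit5=0)
  nb ..#..: next=#  (t=2,i=0, bit4=1)
  nb ...##: next=.  (t=1,i=2, bit3=0)
  nb ...#.: next=#  (t=0,i=14, bit2=1)
  nb ....#: next=.  (t=0,i=13, bit1=0)
  nb .....: next=#  (t=0,i=12, bit0=1)
  bits 01101000011011011111000110010101 = 1752035733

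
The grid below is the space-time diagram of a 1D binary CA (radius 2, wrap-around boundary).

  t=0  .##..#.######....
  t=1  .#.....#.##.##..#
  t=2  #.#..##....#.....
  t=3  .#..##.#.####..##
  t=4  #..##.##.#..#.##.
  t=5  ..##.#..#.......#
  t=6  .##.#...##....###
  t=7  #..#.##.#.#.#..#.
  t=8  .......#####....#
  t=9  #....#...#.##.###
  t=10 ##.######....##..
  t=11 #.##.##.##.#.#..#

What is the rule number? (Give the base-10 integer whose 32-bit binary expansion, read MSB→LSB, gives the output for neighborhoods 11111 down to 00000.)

  #####|#  b31=1 t=0,i=9
  ####.|.  b30=0 t=0,i=11
  ###.#|.  b29=0 t=6,i=16
  ###..|#  b28=1 t=0,i=12
  ##.##|#  b27=1 t=1,i=11
  ##.#.|#  b26=1 t=3,i=0
  ##..#|.  b25=0 t=0,i=3
  ##...|#  b24=1 t=0,i=13
  #.###|#  b23=1 t=0,i=7
  #.##.|.  b22=0 t=1,i=9
  #.#.#|#  b21=1 t=3,i=7
  #.#..|.  b20=0 t=1,i=1
  #..##|#  b19=1 t=2,i=4
  #..#.|.  b18=0 t=0,i=4
  #...#|#  b17=1 t=6,i=6
  #....|.  b16=0 t=0,i=14
  .####|.  b15=0 t=0,i=8
  .###.|#  b14=1 t=6,i=15
  .##.#|.  b13=0 t=1,i=10
  .##..|.  b12=0 t=0,i=2
  .#.##|.  b11=0 t=0,i=6
  .#.#.|#  b10=1 t=1,i=0
  .#..#|.  b9=0 t=2,i=3
  .#...|#  b8=1 t=1,i=2
  ..###|.  b7=0 t=6,i=14
  ..##.|#  b6=1 t=0,i=1
  ..#.#|.  b5=0 t=0,i=5
  ..#..|#  b4=1 t=2,i=11
  ...##|.  b3=0 t=0,i=0
  ...#.|#  b2=1 t=1,i=6
  ....#|#  b1=1 t=0,i=16
  .....|.  b0=0 t=0,i=15
  bits 10011101101010100100010101010110 = 2645181782

2645181782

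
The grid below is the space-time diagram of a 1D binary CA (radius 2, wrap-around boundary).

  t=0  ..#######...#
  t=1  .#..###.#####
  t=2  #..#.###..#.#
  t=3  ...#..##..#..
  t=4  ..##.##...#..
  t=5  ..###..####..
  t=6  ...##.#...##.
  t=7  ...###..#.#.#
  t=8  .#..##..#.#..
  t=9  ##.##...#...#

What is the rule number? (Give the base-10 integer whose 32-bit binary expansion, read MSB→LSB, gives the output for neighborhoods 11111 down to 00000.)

3173671028

  nb #####: next=#  (t=0,i=4, bit31=1)
  nb ####.: next=.  (t=0,i=7, bit30=0)
  nb ###.#: next=#  (t=1,i=6, bit29=1)
  nb ###..: next=#  (t=0,i=8, bit28=1)
  nb ##.##: next=#  (t=1,i=7, bit27=1)
  nb ##.#.: next=#  (t=1,i=0, bit26=1)
  nb ##..#: next=.  (t=2,i=1, bit25=0)
  nb ##...: next=#  (t=0,i=9, bit24=1)
  nb #.###: next=.  (t=1,i=8, bit23=0)
  nb #.##.: next=.  (t=2,i=12, bit22=0)
  nb #.#.#: next=#  (t=7,i=10, bit21=1)
  nb #.#..: next=.  (t=1,i=1, bit20=0)
  nb #..##: next=#  (t=0,i=1, bit19=1)
  nb #..#.: next=.  (t=2,i=2, bit18=0)
  nb #...#: next=#  (t=0,i=10, bit17=1)
  nb #....: next=.  (t=3,i=12, bit16=0)
  nb .####: next=.  (t=0,i=3, bit15=0)
  nb .###.: next=#  (t=1,i=5, bit14=1)
  nb .##.#: next=#  (t=4,i=3, bit13=1)
  nb .##..: next=.  (t=2,i=0, bit12=0)
  nb .#.##: next=.  (t=2,i=4, bit11=0)
  nb .#.#.: next=.  (t=7,i=9, bit10=0)
  nb .#..#: next=.  (t=0,i=0, bit9=0)
  nb .#...: next=.  (t=3,i=11, bit8=0)
  nb ..###: next=.  (t=0,i=2, bit7=0)
  nb ..##.: next=#  (t=3,i=6, bit6=1)
  nb ..#.#: next=#  (t=2,i=3, bit5=1)
  nb ..#..: next=#  (t=0,i=12, bit4=1)
  nb ...##: next=.  (t=4,i=1, bit3=0)
  nb ...#.: next=#  (t=0,i=11, bit2=1)
  nb ....#: next=.  (t=3,i=1, bit1=0)
  nb .....: next=.  (t=3,i=0, bit0=0)
  bits 10111101001010100110000001110100 = 3173671028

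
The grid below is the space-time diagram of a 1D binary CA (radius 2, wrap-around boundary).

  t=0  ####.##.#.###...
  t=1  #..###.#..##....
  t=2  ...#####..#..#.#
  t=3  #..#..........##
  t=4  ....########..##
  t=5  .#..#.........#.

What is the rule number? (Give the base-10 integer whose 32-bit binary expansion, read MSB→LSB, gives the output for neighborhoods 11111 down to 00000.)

  ##### -> .   bit 31 = 0  t=2,i=5
  ####. -> .   bit 30 = 0  t=0,i=2
  ###.# -> #   bit 29 = 1  t=0,i=3
  ###.. -> .   bit 28 = 0  t=0,i=12
  ##.## -> #   bit 27 = 1  t=0,i=4
  ##.#. -> #   bit 26 = 1  t=0,i=7
  ##..# -> .   bit 25 = 0  t=2,i=8
  ##... -> .   bit 24 = 0  t=0,i=13
  #.### -> #   bit 23 = 1  t=0,i=10
  #.##. -> #   bit 22 = 1  t=0,i=5
  #.#.# -> .   bit 21 = 0  t=0,i=8
  #.#.. -> #   bit 20 = 1  t=1,i=7
  #..## -> .   bit 19 = 0  t=1,i=2
  #..#. -> .   bit 18 = 0  t=2,i=9
  #...# -> .   bit 17 = 0  t=0,i=14
  #.... -> #   bit 16 = 1  t=1,i=13
  .#### -> .   bit 15 = 0  t=0,i=1
  .###. -> #   bit 14 = 1  t=0,i=11
  .##.# -> .   bit 13 = 0  t=0,i=6
  .##.. -> .   bit 12 = 0  t=1,i=11
  .#.## -> .   bit 11 = 0  t=0,i=9
  .#.#. -> #   bit 10 = 1  t=2,i=14
  .#..# -> .   bit 9 = 0  t=1,i=1
  .#... -> #   bit 8 = 1  t=2,i=0
  ..### -> #   bit 7 = 1  t=0,i=0
  ..##. -> #   bit 6 = 1  t=1,i=10
  ..#.# -> .   bit 5 = 0  t=2,i=13
  ..#.. -> .   bit 4 = 0  t=1,i=0
  ...## -> .   bit 3 = 0  t=0,i=15
  ...#. -> #   bit 2 = 1  t=1,i=15
  ....# -> .   bit 1 = 0  t=1,i=14
  ..... -> #   bit 0 = 1  t=3,i=6
  bits 00101100110100010100010111000101 = 751912389

751912389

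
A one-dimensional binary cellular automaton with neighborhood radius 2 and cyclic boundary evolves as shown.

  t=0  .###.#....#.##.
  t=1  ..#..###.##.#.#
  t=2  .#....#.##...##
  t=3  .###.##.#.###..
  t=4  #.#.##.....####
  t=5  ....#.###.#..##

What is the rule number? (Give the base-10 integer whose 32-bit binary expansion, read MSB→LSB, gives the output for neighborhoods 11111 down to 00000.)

  [31] ##### => #  t=4,i=13
  [30] ####. => #  t=4,i=14
  [29] ###.# => .  t=0,i=3
  [28] ###.. => #  t=3,i=12
  [27] ##.## => #  t=1,i=8
  [26] ##.#. => .  t=0,i=4
  [25] ##..# => #  t=0,i=14
  [24] ##... => #  t=2,i=10
  [23] #.### => .  t=3,i=10
  [22] #.##. => #  t=0,i=12
  [21] #.#.# => .  t=1,i=12
  [20] #.#.. => #  t=0,i=5
  [19] #..## => .  t=0,i=0
  [18] #..#. => #  t=1,i=1
  [17] #...# => #  t=2,i=11
  [16] #.... => #  t=0,i=7
  [15] .#### => .  t=4,i=12
  [14] .###. => #  t=0,i=2
  [13] .##.# => .  t=1,i=10
  [12] .##.. => .  t=0,i=13
  [11] .#.## => .  t=0,i=11
  [10] .#.#. => #  t=1,i=13
  [9] .#..# => .  t=1,i=0
  [8] .#... => #  t=0,i=6
  [7] ..### => .  t=0,i=1
  [6] ..##. => .  t=2,i=13
  [5] ..#.# => #  t=0,i=10
  [4] ..#.. => .  t=1,i=2
  [3] ...## => #  t=2,i=12
  [2] ...#. => #  t=0,i=9
  [1] ....# => .  t=0,i=8
  [0] ..... => #  t=4,i=8
  bits 11011011010101110100010100101101 = 3679929645

3679929645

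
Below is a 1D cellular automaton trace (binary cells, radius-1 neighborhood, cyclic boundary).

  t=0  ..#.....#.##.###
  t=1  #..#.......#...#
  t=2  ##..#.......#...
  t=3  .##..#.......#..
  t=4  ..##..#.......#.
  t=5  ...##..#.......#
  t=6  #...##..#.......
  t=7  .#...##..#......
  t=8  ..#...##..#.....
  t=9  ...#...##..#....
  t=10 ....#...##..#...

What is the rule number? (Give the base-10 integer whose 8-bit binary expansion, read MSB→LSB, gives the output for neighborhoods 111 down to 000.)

80

  [7] ### => .  t=0,i=14
  [6] ##. => #  t=0,i=11
  [5] #.# => .  t=0,i=9
  [4] #.. => #  t=0,i=0
  [3] .## => .  t=0,i=10
  [2] .#. => .  t=0,i=2
  [1] ..# => .  t=0,i=1
  [0] ... => .  t=0,i=4
  bits 01010000 = 80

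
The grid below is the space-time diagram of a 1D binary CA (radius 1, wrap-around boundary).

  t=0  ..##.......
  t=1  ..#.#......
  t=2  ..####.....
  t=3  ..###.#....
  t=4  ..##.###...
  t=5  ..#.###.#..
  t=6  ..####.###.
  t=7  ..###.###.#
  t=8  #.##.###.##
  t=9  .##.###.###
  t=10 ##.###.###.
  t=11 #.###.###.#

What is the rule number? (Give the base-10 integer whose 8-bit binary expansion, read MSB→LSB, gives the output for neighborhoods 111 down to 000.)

  ###|#  b7=1 t=2,i=3
  ##.|.  b6=0 t=0,i=3
  #.#|#  b5=1 t=1,i=3
  #..|#  b4=1 t=0,i=4
  .##|#  b3=1 t=0,i=2
  .#.|#  b2=1 t=1,i=2
  ..#|.  b1=0 t=0,i=1
  ...|.  b0=0 t=0,i=0
  bits 10111100 = 188

188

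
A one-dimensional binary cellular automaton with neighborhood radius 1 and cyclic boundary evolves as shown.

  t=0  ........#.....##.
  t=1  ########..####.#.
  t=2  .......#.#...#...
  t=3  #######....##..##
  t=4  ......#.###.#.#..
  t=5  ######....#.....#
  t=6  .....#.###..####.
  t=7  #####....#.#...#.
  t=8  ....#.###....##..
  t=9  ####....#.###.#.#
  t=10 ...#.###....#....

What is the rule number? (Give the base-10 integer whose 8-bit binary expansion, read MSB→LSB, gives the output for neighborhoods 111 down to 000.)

  ###|.  b7=0 t=1,i=1
  ##.|#  b6=1 t=0,i=15
  #.#|.  b5=0 t=1,i=14
  #..|.  b4=0 t=0,i=9
  .##|.  b3=0 t=0,i=14
  .#.|.  b2=0 t=0,i=8
  ..#|#  b1=1 t=0,i=7
  ...|#  b0=1 t=0,i=0
  bits 01000011 = 67

67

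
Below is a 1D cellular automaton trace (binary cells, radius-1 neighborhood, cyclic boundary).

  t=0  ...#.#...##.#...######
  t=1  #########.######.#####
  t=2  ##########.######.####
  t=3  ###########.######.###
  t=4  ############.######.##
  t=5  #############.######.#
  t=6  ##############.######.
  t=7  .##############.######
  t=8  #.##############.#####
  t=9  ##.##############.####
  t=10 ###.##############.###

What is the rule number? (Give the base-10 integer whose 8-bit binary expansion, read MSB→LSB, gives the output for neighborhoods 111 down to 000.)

247

  [7] ### => #  t=0,i=17
  [6] ##. => #  t=0,i=10
  [5] #.# => #  t=0,i=4
  [4] #.. => #  t=0,i=0
  [3] .## => .  t=0,i=9
  [2] .#. => #  t=0,i=3
  [1] ..# => #  t=0,i=2
  [0] ... => #  t=0,i=1
  bits 11110111 = 247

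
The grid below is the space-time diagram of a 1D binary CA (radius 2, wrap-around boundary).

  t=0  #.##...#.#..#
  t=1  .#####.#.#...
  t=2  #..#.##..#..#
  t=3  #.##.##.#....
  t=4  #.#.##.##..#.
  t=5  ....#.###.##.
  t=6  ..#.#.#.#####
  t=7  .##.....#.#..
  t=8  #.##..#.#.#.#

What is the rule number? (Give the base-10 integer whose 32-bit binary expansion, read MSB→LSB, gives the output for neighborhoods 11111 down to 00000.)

2916487210

  #####|#  b31=1 t=1,i=3
  ####.|.  b30=0 t=1,i=4
  ###.#|#  b29=1 t=1,i=5
  ###..|.  b28=0 t=6,i=12
  ##.##|#  b27=1 t=0,i=1
  ##.#.|#  b26=1 t=1,i=6
  ##..#|.  b25=0 t=2,i=1
  ##...|#  b24=1 t=0,i=4
  #.###|#  b23=1 t=5,i=6
  #.##.|#  b22=1 t=0,i=2
  #.#.#|.  b21=0 t=1,i=7
  #.#..|#  b20=1 t=0,i=9
  #..##|.  b19=0 t=0,i=11
  #..#.|#  b18=1 t=2,i=2
  #...#|#  b17=1 t=0,i=5
  #....|.  b16=0 t=1,i=11
  .####|.  b15=0 t=1,i=2
  .###.|.  b14=0 t=5,i=7
  .##.#|.  b13=0 t=0,i=0
  .##..|#  b12=1 t=0,i=3
  .#.##|.  b11=0 t=2,i=4
  .#.#.|.  b10=0 t=0,i=8
  .#..#|.  b9=0 t=0,i=10
  .#...|.  b8=0 t=1,i=10
  ..###|.  b7=0 t=1,i=1
  ..##.|.  b6=0 t=0,i=12
  ..#.#|#  b5=1 t=0,i=7
  ..#..|.  b4=0 t=2,i=9
  ...##|#  b3=1 t=1,i=0
  ...#.|.  b2=0 t=0,i=6
  ....#|#  b1=1 t=1,i=12
  .....|.  b0=0 t=5,i=1
  bits 10101101110101100001000000101010 = 2916487210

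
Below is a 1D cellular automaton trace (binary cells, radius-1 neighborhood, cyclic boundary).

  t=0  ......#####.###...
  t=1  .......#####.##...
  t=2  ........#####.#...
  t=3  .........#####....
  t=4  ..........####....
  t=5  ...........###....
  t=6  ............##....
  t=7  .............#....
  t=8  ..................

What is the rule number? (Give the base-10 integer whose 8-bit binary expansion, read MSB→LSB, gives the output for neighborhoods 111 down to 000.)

  nb ###: next=#  (t=0,i=7, bit7=1)
  nb ##.: next=#  (t=0,i=10, bit6=1)
  nb #.#: next=#  (t=0,i=11, bit5=1)
  nb #..: next=.  (t=0,i=15, bit4=0)
  nb .##: next=.  (t=0,i=6, bit3=0)
  nb .#.: next=.  (t=2,i=14, bit2=0)
  nb ..#: next=.  (t=0,i=5, bit1=0)
  nb ...: next=.  (t=0,i=0, bit0=0)
  bits 11100000 = 224

224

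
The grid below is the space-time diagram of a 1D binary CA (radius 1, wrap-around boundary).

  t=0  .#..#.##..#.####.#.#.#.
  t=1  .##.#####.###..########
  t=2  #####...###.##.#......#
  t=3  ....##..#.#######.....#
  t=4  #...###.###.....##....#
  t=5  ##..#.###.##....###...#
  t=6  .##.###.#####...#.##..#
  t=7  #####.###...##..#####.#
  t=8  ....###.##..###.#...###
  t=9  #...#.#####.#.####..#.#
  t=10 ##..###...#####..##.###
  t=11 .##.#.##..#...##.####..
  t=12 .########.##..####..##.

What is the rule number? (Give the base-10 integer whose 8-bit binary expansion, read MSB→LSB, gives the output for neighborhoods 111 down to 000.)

  ###|.  b7=0 t=0,i=13
  ##.|#  b6=1 t=0,i=7
  #.#|#  b5=1 t=0,i=5
  #..|#  b4=1 t=0,i=2
  .##|#  b3=1 t=0,i=6
  .#.|#  b2=1 t=0,i=1
  ..#|.  b1=0 t=0,i=0
  ...|.  b0=0 t=2,i=6
  bits 01111100 = 124

124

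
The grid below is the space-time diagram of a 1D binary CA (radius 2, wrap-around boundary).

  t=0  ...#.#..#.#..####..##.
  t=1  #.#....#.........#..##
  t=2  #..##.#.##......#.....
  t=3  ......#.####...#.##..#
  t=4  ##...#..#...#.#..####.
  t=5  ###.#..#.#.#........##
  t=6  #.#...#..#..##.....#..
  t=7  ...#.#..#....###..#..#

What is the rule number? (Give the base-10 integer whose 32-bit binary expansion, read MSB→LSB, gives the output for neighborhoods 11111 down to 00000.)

2883916044

  ##### -> #   bit 31 = 1  t=5,i=0
  ####. -> .   bit 30 = 0  t=0,i=15
  ###.# -> #   bit 29 = 1  t=1,i=0
  ###.. -> .   bit 28 = 0  t=0,i=16
  ##.## -> #   bit 27 = 1  t=4,i=21
  ##.#. -> .   bit 26 = 0  t=1,i=1
  ##..# -> #   bit 25 = 1  t=0,i=17
  ##... -> #   bit 24 = 1  t=0,i=21
  #.### -> #   bit 23 = 1  t=3,i=8
  #.##. -> #   bit 22 = 1  t=2,i=8
  #.#.# -> #   bit 21 = 1  t=2,i=6
  #.#.. -> .   bit 20 = 0  t=0,i=5
  #..## -> .   bit 19 = 0  t=0,i=12
  #..#. -> #   bit 18 = 1  t=0,i=7
  #...# -> .   bit 17 = 0  t=3,i=13
  #.... -> #   bit 16 = 1  t=0,i=0
  .#### -> .   bit 15 = 0  t=0,i=14
  .###. -> .   bit 14 = 0  t=1,i=21
  .##.# -> .   bit 13 = 0  t=2,i=4
  .##.. -> #   bit 12 = 1  t=0,i=20
  .#.## -> .   bit 11 = 0  t=2,i=7
  .#.#. -> .   bit 10 = 0  t=0,i=4
  .#..# -> .   bit 9 = 0  t=0,i=6
  .#... -> #   bit 8 = 1  t=1,i=3
  ..### -> .   bit 7 = 0  t=0,i=13
  ..##. -> .   bit 6 = 0  t=0,i=19
  ..#.# -> .   bit 5 = 0  t=0,i=3
  ..#.. -> .   bit 4 = 0  t=1,i=7
  ...## -> #   bit 3 = 1  t=5,i=19
  ...#. -> #   bit 2 = 1  t=0,i=2
  ....# -> .   bit 1 = 0  t=0,i=1
  ..... -> .   bit 0 = 0  t=1,i=10
  bits 10101011111001010001000100001100 = 2883916044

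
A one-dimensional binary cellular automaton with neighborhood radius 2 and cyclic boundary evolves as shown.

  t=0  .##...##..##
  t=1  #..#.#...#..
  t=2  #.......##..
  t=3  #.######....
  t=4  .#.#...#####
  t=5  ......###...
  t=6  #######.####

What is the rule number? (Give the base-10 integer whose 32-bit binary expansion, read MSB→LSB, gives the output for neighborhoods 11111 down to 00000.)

420055199

  [31] ##### => .  t=3,i=4
  [30] ####. => .  t=3,i=6
  [29] ###.# => .  t=4,i=11
  [28] ###.. => #  t=3,i=7
  [27] ##.## => #  t=0,i=0
  [26] ##.#. => .  t=4,i=0
  [25] ##..# => .  t=0,i=8
  [24] ##... => #  t=0,i=3
  [23] #.### => .  t=3,i=2
  [22] #.##. => .  t=0,i=1
  [21] #.#.# => .  t=4,i=1
  [20] #.#.. => .  t=1,i=5
  [19] #..## => #  t=0,i=9
  [18] #..#. => .  t=1,i=2
  [17] #...# => .  t=0,i=4
  [16] #.... => #  t=2,i=2
  [15] .#### => #  t=3,i=3
  [14] .###. => .  t=5,i=7
  [13] .##.# => .  t=0,i=11
  [12] .##.. => .  t=0,i=2
  [11] .#.## => #  t=3,i=1
  [10] .#.#. => .  t=1,i=4
  [9] .#..# => .  t=1,i=1
  [8] .#... => .  t=1,i=6
  [7] ..### => #  t=4,i=7
  [6] ..##. => .  t=0,i=6
  [5] ..#.# => .  t=1,i=3
  [4] ..#.. => #  t=1,i=0
  [3] ...## => #  t=0,i=5
  [2] ...#. => #  t=1,i=8
  [1] ....# => #  t=2,i=6
  [0] ..... => #  t=2,i=3
  bits 00011001000010011000100010011111 = 420055199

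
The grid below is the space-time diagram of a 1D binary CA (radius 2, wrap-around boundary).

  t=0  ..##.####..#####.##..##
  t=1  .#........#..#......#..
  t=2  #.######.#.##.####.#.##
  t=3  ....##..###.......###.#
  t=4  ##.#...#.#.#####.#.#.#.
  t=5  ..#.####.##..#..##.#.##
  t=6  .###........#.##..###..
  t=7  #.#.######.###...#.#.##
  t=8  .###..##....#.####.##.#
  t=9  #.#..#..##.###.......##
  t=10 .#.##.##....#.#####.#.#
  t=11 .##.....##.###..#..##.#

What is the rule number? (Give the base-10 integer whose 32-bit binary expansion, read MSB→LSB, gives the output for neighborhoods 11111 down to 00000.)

2234469165

  [31] ##### => #  t=0,i=13
  [30] ####. => .  t=0,i=7
  [29] ###.# => .  t=0,i=15
  [28] ###.. => .  t=0,i=8
  [27] ##.## => .  t=0,i=4
  [26] ##.#. => #  t=2,i=8
  [25] ##..# => .  t=0,i=0
  [24] ##... => #  t=3,i=11
  [23] #.### => .  t=0,i=5
  [22] #.##. => .  t=0,i=17
  [21] #.#.# => #  t=2,i=9
  [20] #.#.. => .  t=3,i=22
  [19] #..## => #  t=0,i=1
  [18] #..#. => #  t=1,i=12
  [17] #...# => #  t=1,i=22
  [16] #.... => #  t=1,i=3
  [15] .#### => .  t=0,i=6
  [14] .###. => #  t=2,i=22
  [13] .##.# => .  t=0,i=3
  [12] .##.. => .  t=0,i=18
  [11] .#.## => #  t=2,i=10
  [10] .#.#. => .  t=4,i=8
  [9] .#..# => #  t=1,i=11
  [8] .#... => #  t=1,i=2
  [7] ..### => .  t=0,i=11
  [6] ..##. => .  t=0,i=2
  [5] ..#.# => #  t=4,i=7
  [4] ..#.. => .  t=1,i=1
  [3] ...## => #  t=3,i=3
  [2] ...#. => #  t=1,i=0
  [1] ....# => .  t=1,i=8
  [0] ..... => #  t=1,i=4
  bits 10000101001011110100101100101101 = 2234469165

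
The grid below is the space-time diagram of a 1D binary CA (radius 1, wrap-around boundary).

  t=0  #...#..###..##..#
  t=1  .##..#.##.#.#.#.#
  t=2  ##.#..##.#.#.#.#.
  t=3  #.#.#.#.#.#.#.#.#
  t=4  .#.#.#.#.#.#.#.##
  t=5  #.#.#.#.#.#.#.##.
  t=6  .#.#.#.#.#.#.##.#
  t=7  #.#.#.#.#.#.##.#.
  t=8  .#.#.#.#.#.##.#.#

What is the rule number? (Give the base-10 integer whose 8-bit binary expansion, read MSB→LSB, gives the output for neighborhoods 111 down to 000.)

185

  [7] ### => #  t=0,i=8
  [6] ##. => .  t=0,i=0
  [5] #.# => #  t=1,i=0
  [4] #.. => #  t=0,i=1
  [3] .## => #  t=0,i=7
  [2] .#. => .  t=0,i=4
  [1] ..# => .  t=0,i=3
  [0] ... => #  t=0,i=2
  bits 10111001 = 185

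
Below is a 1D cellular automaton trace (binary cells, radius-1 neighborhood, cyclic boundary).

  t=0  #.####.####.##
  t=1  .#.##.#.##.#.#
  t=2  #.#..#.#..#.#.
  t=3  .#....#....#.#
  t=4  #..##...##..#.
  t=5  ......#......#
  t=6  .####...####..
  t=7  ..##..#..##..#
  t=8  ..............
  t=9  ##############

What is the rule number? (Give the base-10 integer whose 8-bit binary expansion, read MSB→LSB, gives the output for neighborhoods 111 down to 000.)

161

  [7] ### => #  t=0,i=3
  [6] ##. => .  t=0,i=0
  [5] #.# => #  t=0,i=1
  [4] #.. => .  t=2,i=3
  [3] .## => .  t=0,i=2
  [2] .#. => .  t=1,i=1
  [1] ..# => .  t=2,i=4
  [0] ... => #  t=3,i=3
  bits 10100001 = 161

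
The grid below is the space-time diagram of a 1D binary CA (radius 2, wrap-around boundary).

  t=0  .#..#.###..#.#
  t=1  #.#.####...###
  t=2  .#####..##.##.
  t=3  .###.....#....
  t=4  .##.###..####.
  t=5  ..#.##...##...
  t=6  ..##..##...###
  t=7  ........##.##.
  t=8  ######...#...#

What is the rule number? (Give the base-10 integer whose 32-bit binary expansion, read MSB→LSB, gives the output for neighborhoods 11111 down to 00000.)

  ##### -> #   bit 31 = 1  t=2,i=3
  ####. -> .   bit 30 = 0  t=1,i=6
  ###.# -> .   bit 29 = 0  t=1,i=0
  ###.. -> .   bit 28 = 0  t=0,i=8
  ##.## -> .   bit 27 = 0  t=2,i=10
  ##.#. -> #   bit 26 = 1  t=1,i=1
  ##..# -> .   bit 25 = 0  t=0,i=9
  ##... -> #   bit 24 = 1  t=1,i=8
  #.### -> #   bit 23 = 1  t=0,i=6
  #.##. -> .   bit 22 = 0  t=2,i=11
  #.#.# -> #   bit 21 = 1  t=0,i=13
  #.#.. -> .   bit 20 = 0  t=0,i=1
  #..## -> .   bit 19 = 0  t=2,i=0
  #..#. -> .   bit 18 = 0  t=0,i=3
  #...# -> #   bit 17 = 1  t=1,i=9
  #.... -> #   bit 16 = 1  t=3,i=5
  .#### -> #   bit 15 = 1  t=1,i=5
  .###. -> #   bit 14 = 1  t=0,i=7
  .##.# -> #   bit 13 = 1  t=2,i=9
  .##.. -> .   bit 12 = 0  t=2,i=12
  .#.## -> #   bit 11 = 1  t=0,i=5
  .#.#. -> #   bit 10 = 1  t=0,i=0
  .#..# -> #   bit 9 = 1  t=0,i=2
  .#... -> #   bit 8 = 1  t=3,i=10
  ..### -> #   bit 7 = 1  t=1,i=11
  ..##. -> .   bit 6 = 0  t=2,i=8
  ..#.# -> #   bit 5 = 1  t=0,i=4
  ..#.. -> #   bit 4 = 1  t=3,i=9
  ...## -> .   bit 3 = 0  t=1,i=10
  ...#. -> .   bit 2 = 0  t=3,i=8
  ....# -> .   bit 1 = 0  t=3,i=7
  ..... -> #   bit 0 = 1  t=3,i=6
  bits 10000101101000111110111110110001 = 2242113457

2242113457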